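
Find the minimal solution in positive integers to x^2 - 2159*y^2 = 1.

(x, y) = (28576, 615)

First expand sqrt(2159) as a continued fraction. With x_i = (sqrt(2159) + m_i)/d_i and (m_0, d_0) = (0, 1): a_0 = floor(sqrt(2159)) = 46, since 46^2 = 2116 <= 2159 < 2209 = 47^2.
Iterate m_{i+1} = d_i*a_i - m_i, d_{i+1} = (2159 - m_{i+1}^2)/d_i, a_{i+1} = floor((a_0 + m_{i+1})/d_{i+1}):
  m_1 = 1*46 - 0 = 46, d_1 = (2159 - 46^2)/1 = 43/1 = 43, a_1 = floor((46 + 46)/43) = 2.
  m_2 = 43*2 - 46 = 40, d_2 = (2159 - 40^2)/43 = 559/43 = 13, a_2 = floor((46 + 40)/13) = 6.
  m_3 = 13*6 - 40 = 38, d_3 = (2159 - 38^2)/13 = 715/13 = 55, a_3 = floor((46 + 38)/55) = 1.
  m_4 = 55*1 - 38 = 17, d_4 = (2159 - 17^2)/55 = 1870/55 = 34, a_4 = floor((46 + 17)/34) = 1.
  m_5 = 34*1 - 17 = 17, d_5 = (2159 - 17^2)/34 = 1870/34 = 55, a_5 = floor((46 + 17)/55) = 1.
  m_6 = 55*1 - 17 = 38, d_6 = (2159 - 38^2)/55 = 715/55 = 13, a_6 = floor((46 + 38)/13) = 6.
  m_7 = 13*6 - 38 = 40, d_7 = (2159 - 40^2)/13 = 559/13 = 43, a_7 = floor((46 + 40)/43) = 2.
  m_8 = 43*2 - 40 = 46, d_8 = (2159 - 46^2)/43 = 43/43 = 1, a_8 = floor((46 + 46)/1) = 92.
  m_9 = 1*92 - 46 = 46, d_9 = (2159 - 46^2)/1 = 43/1 = 43: (m_9, d_9) = (m_1, d_1) = (46, 43), so from here the quotients repeat a_1, ..., a_8; the period length is 8.
So sqrt(2159) = [46; (2, 6, 1, 1, 1, 6, 2, 92)] with period length k = 8.
k is even, so the fundamental solution of x^2 - 2159y^2 = 1 is (p_{k-1}, q_{k-1}) = (p_7, q_7); compute convergents through index 7.
Convergents (p_i = a_i*p_{i-1} + p_{i-2}, q_i = a_i*q_{i-1} + q_{i-2} with p_{-2}=0, p_{-1}=1, q_{-2}=1, q_{-1}=0):
  i=0: a_0=46, p_0 = 46*1 + 0 = 46, q_0 = 46*0 + 1 = 1.
  i=1: a_1=2, p_1 = 2*46 + 1 = 93, q_1 = 2*1 + 0 = 2.
  i=2: a_2=6, p_2 = 6*93 + 46 = 604, q_2 = 6*2 + 1 = 13.
  i=3: a_3=1, p_3 = 1*604 + 93 = 697, q_3 = 1*13 + 2 = 15.
  i=4: a_4=1, p_4 = 1*697 + 604 = 1301, q_4 = 1*15 + 13 = 28.
  i=5: a_5=1, p_5 = 1*1301 + 697 = 1998, q_5 = 1*28 + 15 = 43.
  i=6: a_6=6, p_6 = 6*1998 + 1301 = 13289, q_6 = 6*43 + 28 = 286.
  i=7: a_7=2, p_7 = 2*13289 + 1998 = 28576, q_7 = 2*286 + 43 = 615.
Check: 28576^2 - 2159*615^2 = 816587776 - 816587775 = 1, so (x, y) = (28576, 615) solves the equation, and by the theorem it is the least positive solution.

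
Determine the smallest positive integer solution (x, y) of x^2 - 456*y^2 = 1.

First expand sqrt(456) as a continued fraction. With x_i = (sqrt(456) + m_i)/d_i and (m_0, d_0) = (0, 1): a_0 = floor(sqrt(456)) = 21, since 21^2 = 441 <= 456 < 484 = 22^2.
Iterate m_{i+1} = d_i*a_i - m_i, d_{i+1} = (456 - m_{i+1}^2)/d_i, a_{i+1} = floor((a_0 + m_{i+1})/d_{i+1}):
  m_1 = 1*21 - 0 = 21, d_1 = (456 - 21^2)/1 = 15/1 = 15, a_1 = floor((21 + 21)/15) = 2.
  m_2 = 15*2 - 21 = 9, d_2 = (456 - 9^2)/15 = 375/15 = 25, a_2 = floor((21 + 9)/25) = 1.
  m_3 = 25*1 - 9 = 16, d_3 = (456 - 16^2)/25 = 200/25 = 8, a_3 = floor((21 + 16)/8) = 4.
  m_4 = 8*4 - 16 = 16, d_4 = (456 - 16^2)/8 = 200/8 = 25, a_4 = floor((21 + 16)/25) = 1.
  m_5 = 25*1 - 16 = 9, d_5 = (456 - 9^2)/25 = 375/25 = 15, a_5 = floor((21 + 9)/15) = 2.
  m_6 = 15*2 - 9 = 21, d_6 = (456 - 21^2)/15 = 15/15 = 1, a_6 = floor((21 + 21)/1) = 42.
  m_7 = 1*42 - 21 = 21, d_7 = (456 - 21^2)/1 = 15/1 = 15: (m_7, d_7) = (m_1, d_1) = (21, 15), so from here the quotients repeat a_1, ..., a_6; the period length is 6.
So sqrt(456) = [21; (2, 1, 4, 1, 2, 42)] with period length k = 6.
k is even, so the fundamental solution of x^2 - 456y^2 = 1 is (p_{k-1}, q_{k-1}) = (p_5, q_5); compute convergents through index 5.
Convergents (p_i = a_i*p_{i-1} + p_{i-2}, q_i = a_i*q_{i-1} + q_{i-2} with p_{-2}=0, p_{-1}=1, q_{-2}=1, q_{-1}=0):
  i=0: a_0=21, p_0 = 21*1 + 0 = 21, q_0 = 21*0 + 1 = 1.
  i=1: a_1=2, p_1 = 2*21 + 1 = 43, q_1 = 2*1 + 0 = 2.
  i=2: a_2=1, p_2 = 1*43 + 21 = 64, q_2 = 1*2 + 1 = 3.
  i=3: a_3=4, p_3 = 4*64 + 43 = 299, q_3 = 4*3 + 2 = 14.
  i=4: a_4=1, p_4 = 1*299 + 64 = 363, q_4 = 1*14 + 3 = 17.
  i=5: a_5=2, p_5 = 2*363 + 299 = 1025, q_5 = 2*17 + 14 = 48.
Check: 1025^2 - 456*48^2 = 1050625 - 1050624 = 1, so (x, y) = (1025, 48) solves the equation, and by the theorem it is the least positive solution.

(x, y) = (1025, 48)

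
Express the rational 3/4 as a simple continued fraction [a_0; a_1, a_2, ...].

[0; 1, 3]

Run the Euclidean algorithm on 3 and 4; the successive quotients are the partial quotients a_0, a_1, ... (each step inverts the fractional part left over by the previous one):
  3 = 0*4 + 3, so a_0 = 0.
  4 = 1*3 + 1, so a_1 = 1.
  3 = 3*1 + 0, so a_2 = 3.
The remainder reaches 0 after 3 divisions, so the expansion has 3 partial quotients, read off in order.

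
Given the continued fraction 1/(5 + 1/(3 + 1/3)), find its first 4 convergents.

0/1, 1/5, 3/16, 10/53

Using the convergent recurrence p_i = a_i*p_{i-1} + p_{i-2}, q_i = a_i*q_{i-1} + q_{i-2} with p_{-2}=0, p_{-1}=1, q_{-2}=1, q_{-1}=0:
  i=0: a_0=0, p_0 = 0*1 + 0 = 0, q_0 = 0*0 + 1 = 1.
  i=1: a_1=5, p_1 = 5*0 + 1 = 1, q_1 = 5*1 + 0 = 5.
  i=2: a_2=3, p_2 = 3*1 + 0 = 3, q_2 = 3*5 + 1 = 16.
  i=3: a_3=3, p_3 = 3*3 + 1 = 10, q_3 = 3*16 + 5 = 53.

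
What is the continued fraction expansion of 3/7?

Run the Euclidean algorithm on 3 and 7; the successive quotients are the partial quotients a_0, a_1, ... (each step inverts the fractional part left over by the previous one):
  3 = 0*7 + 3, so a_0 = 0.
  7 = 2*3 + 1, so a_1 = 2.
  3 = 3*1 + 0, so a_2 = 3.
The remainder reaches 0 after 3 divisions, so the expansion has 3 partial quotients, read off in order.

[0; 2, 3]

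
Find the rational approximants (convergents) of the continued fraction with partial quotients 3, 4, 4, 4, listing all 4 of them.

Using the convergent recurrence p_i = a_i*p_{i-1} + p_{i-2}, q_i = a_i*q_{i-1} + q_{i-2} with p_{-2}=0, p_{-1}=1, q_{-2}=1, q_{-1}=0:
  i=0: a_0=3, p_0 = 3*1 + 0 = 3, q_0 = 3*0 + 1 = 1.
  i=1: a_1=4, p_1 = 4*3 + 1 = 13, q_1 = 4*1 + 0 = 4.
  i=2: a_2=4, p_2 = 4*13 + 3 = 55, q_2 = 4*4 + 1 = 17.
  i=3: a_3=4, p_3 = 4*55 + 13 = 233, q_3 = 4*17 + 4 = 72.

3/1, 13/4, 55/17, 233/72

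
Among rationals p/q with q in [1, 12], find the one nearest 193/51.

Expand x = 193/51 as a continued fraction with the Euclidean algorithm:
  193 = 3*51 + 40, so a_0 = 3.
  51 = 1*40 + 11, so a_1 = 1.
  40 = 3*11 + 7, so a_2 = 3.
  11 = 1*7 + 4, so a_3 = 1.
  7 = 1*4 + 3, so a_4 = 1.
  4 = 1*3 + 1, so a_5 = 1.
  3 = 3*1 + 0, so a_6 = 3.
so x = [3; 1, 3, 1, 1, 1, 3].
Convergents (p_i = a_i*p_{i-1} + p_{i-2}, q_i = a_i*q_{i-1} + q_{i-2} with p_{-2}=0, p_{-1}=1, q_{-2}=1, q_{-1}=0), until the denominator exceeds 12:
  i=0: a_0=3, p_0 = 3*1 + 0 = 3, q_0 = 3*0 + 1 = 1.
  i=1: a_1=1, p_1 = 1*3 + 1 = 4, q_1 = 1*1 + 0 = 1.
  i=2: a_2=3, p_2 = 3*4 + 3 = 15, q_2 = 3*1 + 1 = 4.
  i=3: a_3=1, p_3 = 1*15 + 4 = 19, q_3 = 1*4 + 1 = 5.
  i=4: a_4=1, p_4 = 1*19 + 15 = 34, q_4 = 1*5 + 4 = 9.
  i=5: a_5=1, p_5 = 1*34 + 19 = 53, q_5 = 1*9 + 5 = 14.
q_5 = 14 > 12, so the last convergent with denominator <= 12 is p_4/q_4 = 34/9.
The closest fraction with denominator <= 12 is either p_4/q_4 or the intermediate fraction (k*p_4 + p_3)/(k*q_4 + q_3) with the largest k >= 1 whose denominator stays <= 12; these approach x as k grows, and every other convergent or intermediate fraction in range is farther away.
Largest k: floor((12 - q_3)/q_4) = floor((12 - 5)/9) = 0.
Since k = 0, no intermediate fraction beyond p_4/q_4 has denominator <= 12, so the convergent 34/9 is the closest (its error is |193*9 - 34*51|/(51*9) = 3/459).

34/9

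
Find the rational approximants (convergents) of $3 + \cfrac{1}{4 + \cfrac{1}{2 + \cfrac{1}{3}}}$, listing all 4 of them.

3/1, 13/4, 29/9, 100/31

Using the convergent recurrence p_i = a_i*p_{i-1} + p_{i-2}, q_i = a_i*q_{i-1} + q_{i-2} with p_{-2}=0, p_{-1}=1, q_{-2}=1, q_{-1}=0:
  i=0: a_0=3, p_0 = 3*1 + 0 = 3, q_0 = 3*0 + 1 = 1.
  i=1: a_1=4, p_1 = 4*3 + 1 = 13, q_1 = 4*1 + 0 = 4.
  i=2: a_2=2, p_2 = 2*13 + 3 = 29, q_2 = 2*4 + 1 = 9.
  i=3: a_3=3, p_3 = 3*29 + 13 = 100, q_3 = 3*9 + 4 = 31.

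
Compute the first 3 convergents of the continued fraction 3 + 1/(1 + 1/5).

Using the convergent recurrence p_i = a_i*p_{i-1} + p_{i-2}, q_i = a_i*q_{i-1} + q_{i-2} with p_{-2}=0, p_{-1}=1, q_{-2}=1, q_{-1}=0:
  i=0: a_0=3, p_0 = 3*1 + 0 = 3, q_0 = 3*0 + 1 = 1.
  i=1: a_1=1, p_1 = 1*3 + 1 = 4, q_1 = 1*1 + 0 = 1.
  i=2: a_2=5, p_2 = 5*4 + 3 = 23, q_2 = 5*1 + 1 = 6.

3/1, 4/1, 23/6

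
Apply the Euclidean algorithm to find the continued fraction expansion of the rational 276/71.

Run the Euclidean algorithm on 276 and 71; the successive quotients are the partial quotients a_0, a_1, ... (each step inverts the fractional part left over by the previous one):
  276 = 3*71 + 63, so a_0 = 3.
  71 = 1*63 + 8, so a_1 = 1.
  63 = 7*8 + 7, so a_2 = 7.
  8 = 1*7 + 1, so a_3 = 1.
  7 = 7*1 + 0, so a_4 = 7.
The remainder reaches 0 after 5 divisions, so the expansion has 5 partial quotients, read off in order.

[3; 1, 7, 1, 7]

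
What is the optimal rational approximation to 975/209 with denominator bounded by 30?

14/3

Expand x = 975/209 as a continued fraction with the Euclidean algorithm:
  975 = 4*209 + 139, so a_0 = 4.
  209 = 1*139 + 70, so a_1 = 1.
  139 = 1*70 + 69, so a_2 = 1.
  70 = 1*69 + 1, so a_3 = 1.
  69 = 69*1 + 0, so a_4 = 69.
so x = [4; 1, 1, 1, 69].
Convergents (p_i = a_i*p_{i-1} + p_{i-2}, q_i = a_i*q_{i-1} + q_{i-2} with p_{-2}=0, p_{-1}=1, q_{-2}=1, q_{-1}=0), until the denominator exceeds 30:
  i=0: a_0=4, p_0 = 4*1 + 0 = 4, q_0 = 4*0 + 1 = 1.
  i=1: a_1=1, p_1 = 1*4 + 1 = 5, q_1 = 1*1 + 0 = 1.
  i=2: a_2=1, p_2 = 1*5 + 4 = 9, q_2 = 1*1 + 1 = 2.
  i=3: a_3=1, p_3 = 1*9 + 5 = 14, q_3 = 1*2 + 1 = 3.
  i=4: a_4=69, p_4 = 69*14 + 9 = 975, q_4 = 69*3 + 2 = 209.
q_4 = 209 > 30, so the last convergent with denominator <= 30 is p_3/q_3 = 14/3.
The closest fraction with denominator <= 30 is either p_3/q_3 or the intermediate fraction (k*p_3 + p_2)/(k*q_3 + q_2) with the largest k >= 1 whose denominator stays <= 30; these approach x as k grows, and every other convergent or intermediate fraction in range is farther away.
Largest k: floor((30 - q_2)/q_3) = floor((30 - 2)/3) = 9.
That gives (9*14 + 9)/(9*3 + 2) = 135/29.
Compare the errors: |x - 14/3| = |975*3 - 14*209|/(209*3) = 1/627, and |x - 135/29| = |975*29 - 135*209|/(209*29) = 60/6061.
Cross-multiplying, 1*6061 = 6061 < 37620 = 60*627, so 1/627 is smaller: the convergent 14/3 is closer to x than 135/29.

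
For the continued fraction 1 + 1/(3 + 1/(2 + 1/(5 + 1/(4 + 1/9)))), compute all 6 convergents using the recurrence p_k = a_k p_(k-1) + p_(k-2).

1/1, 4/3, 9/7, 49/38, 205/159, 1894/1469

Using the convergent recurrence p_i = a_i*p_{i-1} + p_{i-2}, q_i = a_i*q_{i-1} + q_{i-2} with p_{-2}=0, p_{-1}=1, q_{-2}=1, q_{-1}=0:
  i=0: a_0=1, p_0 = 1*1 + 0 = 1, q_0 = 1*0 + 1 = 1.
  i=1: a_1=3, p_1 = 3*1 + 1 = 4, q_1 = 3*1 + 0 = 3.
  i=2: a_2=2, p_2 = 2*4 + 1 = 9, q_2 = 2*3 + 1 = 7.
  i=3: a_3=5, p_3 = 5*9 + 4 = 49, q_3 = 5*7 + 3 = 38.
  i=4: a_4=4, p_4 = 4*49 + 9 = 205, q_4 = 4*38 + 7 = 159.
  i=5: a_5=9, p_5 = 9*205 + 49 = 1894, q_5 = 9*159 + 38 = 1469.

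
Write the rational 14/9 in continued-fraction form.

Run the Euclidean algorithm on 14 and 9; the successive quotients are the partial quotients a_0, a_1, ... (each step inverts the fractional part left over by the previous one):
  14 = 1*9 + 5, so a_0 = 1.
  9 = 1*5 + 4, so a_1 = 1.
  5 = 1*4 + 1, so a_2 = 1.
  4 = 4*1 + 0, so a_3 = 4.
The remainder reaches 0 after 4 divisions, so the expansion has 4 partial quotients, read off in order.

[1; 1, 1, 4]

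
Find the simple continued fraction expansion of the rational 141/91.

Run the Euclidean algorithm on 141 and 91; the successive quotients are the partial quotients a_0, a_1, ... (each step inverts the fractional part left over by the previous one):
  141 = 1*91 + 50, so a_0 = 1.
  91 = 1*50 + 41, so a_1 = 1.
  50 = 1*41 + 9, so a_2 = 1.
  41 = 4*9 + 5, so a_3 = 4.
  9 = 1*5 + 4, so a_4 = 1.
  5 = 1*4 + 1, so a_5 = 1.
  4 = 4*1 + 0, so a_6 = 4.
The remainder reaches 0 after 7 divisions, so the expansion has 7 partial quotients, read off in order.

[1; 1, 1, 4, 1, 1, 4]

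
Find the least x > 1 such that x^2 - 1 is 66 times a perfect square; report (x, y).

First expand sqrt(66) as a continued fraction. With x_i = (sqrt(66) + m_i)/d_i and (m_0, d_0) = (0, 1): a_0 = floor(sqrt(66)) = 8, since 8^2 = 64 <= 66 < 81 = 9^2.
Iterate m_{i+1} = d_i*a_i - m_i, d_{i+1} = (66 - m_{i+1}^2)/d_i, a_{i+1} = floor((a_0 + m_{i+1})/d_{i+1}):
  m_1 = 1*8 - 0 = 8, d_1 = (66 - 8^2)/1 = 2/1 = 2, a_1 = floor((8 + 8)/2) = 8.
  m_2 = 2*8 - 8 = 8, d_2 = (66 - 8^2)/2 = 2/2 = 1, a_2 = floor((8 + 8)/1) = 16.
  m_3 = 1*16 - 8 = 8, d_3 = (66 - 8^2)/1 = 2/1 = 2: (m_3, d_3) = (m_1, d_1) = (8, 2), so from here the quotients repeat a_1, a_2; the period length is 2.
So sqrt(66) = [8; (8, 16)] with period length k = 2.
k is even, so the fundamental solution of x^2 - 66y^2 = 1 is (p_{k-1}, q_{k-1}) = (p_1, q_1); compute convergents through index 1.
Convergents (p_i = a_i*p_{i-1} + p_{i-2}, q_i = a_i*q_{i-1} + q_{i-2} with p_{-2}=0, p_{-1}=1, q_{-2}=1, q_{-1}=0):
  i=0: a_0=8, p_0 = 8*1 + 0 = 8, q_0 = 8*0 + 1 = 1.
  i=1: a_1=8, p_1 = 8*8 + 1 = 65, q_1 = 8*1 + 0 = 8.
Check: 65^2 - 66*8^2 = 4225 - 4224 = 1, so (x, y) = (65, 8) solves the equation, and by the theorem it is the least positive solution.

(x, y) = (65, 8)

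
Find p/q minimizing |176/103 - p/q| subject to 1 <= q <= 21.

Expand x = 176/103 as a continued fraction with the Euclidean algorithm:
  176 = 1*103 + 73, so a_0 = 1.
  103 = 1*73 + 30, so a_1 = 1.
  73 = 2*30 + 13, so a_2 = 2.
  30 = 2*13 + 4, so a_3 = 2.
  13 = 3*4 + 1, so a_4 = 3.
  4 = 4*1 + 0, so a_5 = 4.
so x = [1; 1, 2, 2, 3, 4].
Convergents (p_i = a_i*p_{i-1} + p_{i-2}, q_i = a_i*q_{i-1} + q_{i-2} with p_{-2}=0, p_{-1}=1, q_{-2}=1, q_{-1}=0), until the denominator exceeds 21:
  i=0: a_0=1, p_0 = 1*1 + 0 = 1, q_0 = 1*0 + 1 = 1.
  i=1: a_1=1, p_1 = 1*1 + 1 = 2, q_1 = 1*1 + 0 = 1.
  i=2: a_2=2, p_2 = 2*2 + 1 = 5, q_2 = 2*1 + 1 = 3.
  i=3: a_3=2, p_3 = 2*5 + 2 = 12, q_3 = 2*3 + 1 = 7.
  i=4: a_4=3, p_4 = 3*12 + 5 = 41, q_4 = 3*7 + 3 = 24.
q_4 = 24 > 21, so the last convergent with denominator <= 21 is p_3/q_3 = 12/7.
The closest fraction with denominator <= 21 is either p_3/q_3 or the intermediate fraction (k*p_3 + p_2)/(k*q_3 + q_2) with the largest k >= 1 whose denominator stays <= 21; these approach x as k grows, and every other convergent or intermediate fraction in range is farther away.
Largest k: floor((21 - q_2)/q_3) = floor((21 - 3)/7) = 2.
That gives (2*12 + 5)/(2*7 + 3) = 29/17.
Compare the errors: |x - 12/7| = |176*7 - 12*103|/(103*7) = 4/721, and |x - 29/17| = |176*17 - 29*103|/(103*17) = 5/1751.
Cross-multiplying, 5*721 = 3605 < 7004 = 4*1751, so 5/1751 is smaller: the intermediate fraction 29/17 is closer to x than 12/7.

29/17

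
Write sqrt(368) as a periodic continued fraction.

Write x_i = (sqrt(368) + m_i)/d_i with (m_0, d_0) = (0, 1). a_0 = floor(sqrt(368)) = 19, since 19^2 = 361 <= 368 < 400 = 20^2.
Iterate m_{i+1} = d_i*a_i - m_i, d_{i+1} = (368 - m_{i+1}^2)/d_i, a_{i+1} = floor((a_0 + m_{i+1})/d_{i+1}):
  m_1 = 1*19 - 0 = 19, d_1 = (368 - 19^2)/1 = 7/1 = 7, a_1 = floor((19 + 19)/7) = 5.
  m_2 = 7*5 - 19 = 16, d_2 = (368 - 16^2)/7 = 112/7 = 16, a_2 = floor((19 + 16)/16) = 2.
  m_3 = 16*2 - 16 = 16, d_3 = (368 - 16^2)/16 = 112/16 = 7, a_3 = floor((19 + 16)/7) = 5.
  m_4 = 7*5 - 16 = 19, d_4 = (368 - 19^2)/7 = 7/7 = 1, a_4 = floor((19 + 19)/1) = 38.
  m_5 = 1*38 - 19 = 19, d_5 = (368 - 19^2)/1 = 7/1 = 7: (m_5, d_5) = (m_1, d_1) = (19, 7), so from here the quotients repeat a_1, ..., a_4; the period length is 4.
Hence the expansion of sqrt(368) is a_0 = 19 followed by the repeating block 5, 2, 5, 38 (period 4).

[19; (5, 2, 5, 38)]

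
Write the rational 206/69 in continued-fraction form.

[2; 1, 68]

Run the Euclidean algorithm on 206 and 69; the successive quotients are the partial quotients a_0, a_1, ... (each step inverts the fractional part left over by the previous one):
  206 = 2*69 + 68, so a_0 = 2.
  69 = 1*68 + 1, so a_1 = 1.
  68 = 68*1 + 0, so a_2 = 68.
The remainder reaches 0 after 3 divisions, so the expansion has 3 partial quotients, read off in order.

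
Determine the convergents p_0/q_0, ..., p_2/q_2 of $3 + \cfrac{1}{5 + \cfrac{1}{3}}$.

3/1, 16/5, 51/16

Using the convergent recurrence p_i = a_i*p_{i-1} + p_{i-2}, q_i = a_i*q_{i-1} + q_{i-2} with p_{-2}=0, p_{-1}=1, q_{-2}=1, q_{-1}=0:
  i=0: a_0=3, p_0 = 3*1 + 0 = 3, q_0 = 3*0 + 1 = 1.
  i=1: a_1=5, p_1 = 5*3 + 1 = 16, q_1 = 5*1 + 0 = 5.
  i=2: a_2=3, p_2 = 3*16 + 3 = 51, q_2 = 3*5 + 1 = 16.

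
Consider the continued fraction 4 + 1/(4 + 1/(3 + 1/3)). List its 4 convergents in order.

4/1, 17/4, 55/13, 182/43

Using the convergent recurrence p_i = a_i*p_{i-1} + p_{i-2}, q_i = a_i*q_{i-1} + q_{i-2} with p_{-2}=0, p_{-1}=1, q_{-2}=1, q_{-1}=0:
  i=0: a_0=4, p_0 = 4*1 + 0 = 4, q_0 = 4*0 + 1 = 1.
  i=1: a_1=4, p_1 = 4*4 + 1 = 17, q_1 = 4*1 + 0 = 4.
  i=2: a_2=3, p_2 = 3*17 + 4 = 55, q_2 = 3*4 + 1 = 13.
  i=3: a_3=3, p_3 = 3*55 + 17 = 182, q_3 = 3*13 + 4 = 43.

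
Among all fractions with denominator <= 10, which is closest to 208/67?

31/10

Expand x = 208/67 as a continued fraction with the Euclidean algorithm:
  208 = 3*67 + 7, so a_0 = 3.
  67 = 9*7 + 4, so a_1 = 9.
  7 = 1*4 + 3, so a_2 = 1.
  4 = 1*3 + 1, so a_3 = 1.
  3 = 3*1 + 0, so a_4 = 3.
so x = [3; 9, 1, 1, 3].
Convergents (p_i = a_i*p_{i-1} + p_{i-2}, q_i = a_i*q_{i-1} + q_{i-2} with p_{-2}=0, p_{-1}=1, q_{-2}=1, q_{-1}=0), until the denominator exceeds 10:
  i=0: a_0=3, p_0 = 3*1 + 0 = 3, q_0 = 3*0 + 1 = 1.
  i=1: a_1=9, p_1 = 9*3 + 1 = 28, q_1 = 9*1 + 0 = 9.
  i=2: a_2=1, p_2 = 1*28 + 3 = 31, q_2 = 1*9 + 1 = 10.
  i=3: a_3=1, p_3 = 1*31 + 28 = 59, q_3 = 1*10 + 9 = 19.
q_3 = 19 > 10, so the last convergent with denominator <= 10 is p_2/q_2 = 31/10.
The closest fraction with denominator <= 10 is either p_2/q_2 or the intermediate fraction (k*p_2 + p_1)/(k*q_2 + q_1) with the largest k >= 1 whose denominator stays <= 10; these approach x as k grows, and every other convergent or intermediate fraction in range is farther away.
Largest k: floor((10 - q_1)/q_2) = floor((10 - 9)/10) = 0.
Since k = 0, no intermediate fraction beyond p_2/q_2 has denominator <= 10, so the convergent 31/10 is the closest (its error is |208*10 - 31*67|/(67*10) = 3/670).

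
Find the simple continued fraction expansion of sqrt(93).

[9; (1, 1, 1, 4, 6, 4, 1, 1, 1, 18)]

Write x_i = (sqrt(93) + m_i)/d_i with (m_0, d_0) = (0, 1). a_0 = floor(sqrt(93)) = 9, since 9^2 = 81 <= 93 < 100 = 10^2.
Iterate m_{i+1} = d_i*a_i - m_i, d_{i+1} = (93 - m_{i+1}^2)/d_i, a_{i+1} = floor((a_0 + m_{i+1})/d_{i+1}):
  m_1 = 1*9 - 0 = 9, d_1 = (93 - 9^2)/1 = 12/1 = 12, a_1 = floor((9 + 9)/12) = 1.
  m_2 = 12*1 - 9 = 3, d_2 = (93 - 3^2)/12 = 84/12 = 7, a_2 = floor((9 + 3)/7) = 1.
  m_3 = 7*1 - 3 = 4, d_3 = (93 - 4^2)/7 = 77/7 = 11, a_3 = floor((9 + 4)/11) = 1.
  m_4 = 11*1 - 4 = 7, d_4 = (93 - 7^2)/11 = 44/11 = 4, a_4 = floor((9 + 7)/4) = 4.
  m_5 = 4*4 - 7 = 9, d_5 = (93 - 9^2)/4 = 12/4 = 3, a_5 = floor((9 + 9)/3) = 6.
  m_6 = 3*6 - 9 = 9, d_6 = (93 - 9^2)/3 = 12/3 = 4, a_6 = floor((9 + 9)/4) = 4.
  m_7 = 4*4 - 9 = 7, d_7 = (93 - 7^2)/4 = 44/4 = 11, a_7 = floor((9 + 7)/11) = 1.
  m_8 = 11*1 - 7 = 4, d_8 = (93 - 4^2)/11 = 77/11 = 7, a_8 = floor((9 + 4)/7) = 1.
  m_9 = 7*1 - 4 = 3, d_9 = (93 - 3^2)/7 = 84/7 = 12, a_9 = floor((9 + 3)/12) = 1.
  m_10 = 12*1 - 3 = 9, d_10 = (93 - 9^2)/12 = 12/12 = 1, a_10 = floor((9 + 9)/1) = 18.
  m_11 = 1*18 - 9 = 9, d_11 = (93 - 9^2)/1 = 12/1 = 12: (m_11, d_11) = (m_1, d_1) = (9, 12), so from here the quotients repeat a_1, ..., a_10; the period length is 10.
Hence the expansion of sqrt(93) is a_0 = 9 followed by the repeating block 1, 1, 1, 4, 6, 4, 1, 1, 1, 18 (period 10).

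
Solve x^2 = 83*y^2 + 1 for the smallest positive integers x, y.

(x, y) = (82, 9)

First expand sqrt(83) as a continued fraction. With x_i = (sqrt(83) + m_i)/d_i and (m_0, d_0) = (0, 1): a_0 = floor(sqrt(83)) = 9, since 9^2 = 81 <= 83 < 100 = 10^2.
Iterate m_{i+1} = d_i*a_i - m_i, d_{i+1} = (83 - m_{i+1}^2)/d_i, a_{i+1} = floor((a_0 + m_{i+1})/d_{i+1}):
  m_1 = 1*9 - 0 = 9, d_1 = (83 - 9^2)/1 = 2/1 = 2, a_1 = floor((9 + 9)/2) = 9.
  m_2 = 2*9 - 9 = 9, d_2 = (83 - 9^2)/2 = 2/2 = 1, a_2 = floor((9 + 9)/1) = 18.
  m_3 = 1*18 - 9 = 9, d_3 = (83 - 9^2)/1 = 2/1 = 2: (m_3, d_3) = (m_1, d_1) = (9, 2), so from here the quotients repeat a_1, a_2; the period length is 2.
So sqrt(83) = [9; (9, 18)] with period length k = 2.
k is even, so the fundamental solution of x^2 - 83y^2 = 1 is (p_{k-1}, q_{k-1}) = (p_1, q_1); compute convergents through index 1.
Convergents (p_i = a_i*p_{i-1} + p_{i-2}, q_i = a_i*q_{i-1} + q_{i-2} with p_{-2}=0, p_{-1}=1, q_{-2}=1, q_{-1}=0):
  i=0: a_0=9, p_0 = 9*1 + 0 = 9, q_0 = 9*0 + 1 = 1.
  i=1: a_1=9, p_1 = 9*9 + 1 = 82, q_1 = 9*1 + 0 = 9.
Check: 82^2 - 83*9^2 = 6724 - 6723 = 1, so (x, y) = (82, 9) solves the equation, and by the theorem it is the least positive solution.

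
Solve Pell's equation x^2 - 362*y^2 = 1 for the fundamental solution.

(x, y) = (723, 38)

First expand sqrt(362) as a continued fraction. With x_i = (sqrt(362) + m_i)/d_i and (m_0, d_0) = (0, 1): a_0 = floor(sqrt(362)) = 19, since 19^2 = 361 <= 362 < 400 = 20^2.
Iterate m_{i+1} = d_i*a_i - m_i, d_{i+1} = (362 - m_{i+1}^2)/d_i, a_{i+1} = floor((a_0 + m_{i+1})/d_{i+1}):
  m_1 = 1*19 - 0 = 19, d_1 = (362 - 19^2)/1 = 1/1 = 1, a_1 = floor((19 + 19)/1) = 38.
  m_2 = 1*38 - 19 = 19, d_2 = (362 - 19^2)/1 = 1/1 = 1: (m_2, d_2) = (m_1, d_1) = (19, 1), so from here the quotient a_1 repeats; the period length is 1.
So sqrt(362) = [19; (38)] with period length k = 1.
k is odd, so (p_{k-1}, q_{k-1}) only solves x^2 - 362y^2 = -1 and the fundamental solution of x^2 - 362y^2 = 1 is (p_{2k-1}, q_{2k-1}) = (p_1, q_1); compute convergents through index 1, running through the period twice.
Convergents (p_i = a_i*p_{i-1} + p_{i-2}, q_i = a_i*q_{i-1} + q_{i-2} with p_{-2}=0, p_{-1}=1, q_{-2}=1, q_{-1}=0):
  i=0: a_0=19, p_0 = 19*1 + 0 = 19, q_0 = 19*0 + 1 = 1.
  i=1: a_1=38, p_1 = 38*19 + 1 = 723, q_1 = 38*1 + 0 = 38.
Indeed p_0^2 - 362*q_0^2 = 361 - 362 = -1, not +1.
Check: 723^2 - 362*38^2 = 522729 - 522728 = 1, so (x, y) = (723, 38) solves the equation, and by the theorem it is the least positive solution.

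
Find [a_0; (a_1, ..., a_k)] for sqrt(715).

Write x_i = (sqrt(715) + m_i)/d_i with (m_0, d_0) = (0, 1). a_0 = floor(sqrt(715)) = 26, since 26^2 = 676 <= 715 < 729 = 27^2.
Iterate m_{i+1} = d_i*a_i - m_i, d_{i+1} = (715 - m_{i+1}^2)/d_i, a_{i+1} = floor((a_0 + m_{i+1})/d_{i+1}):
  m_1 = 1*26 - 0 = 26, d_1 = (715 - 26^2)/1 = 39/1 = 39, a_1 = floor((26 + 26)/39) = 1.
  m_2 = 39*1 - 26 = 13, d_2 = (715 - 13^2)/39 = 546/39 = 14, a_2 = floor((26 + 13)/14) = 2.
  m_3 = 14*2 - 13 = 15, d_3 = (715 - 15^2)/14 = 490/14 = 35, a_3 = floor((26 + 15)/35) = 1.
  m_4 = 35*1 - 15 = 20, d_4 = (715 - 20^2)/35 = 315/35 = 9, a_4 = floor((26 + 20)/9) = 5.
  m_5 = 9*5 - 20 = 25, d_5 = (715 - 25^2)/9 = 90/9 = 10, a_5 = floor((26 + 25)/10) = 5.
  m_6 = 10*5 - 25 = 25, d_6 = (715 - 25^2)/10 = 90/10 = 9, a_6 = floor((26 + 25)/9) = 5.
  m_7 = 9*5 - 25 = 20, d_7 = (715 - 20^2)/9 = 315/9 = 35, a_7 = floor((26 + 20)/35) = 1.
  m_8 = 35*1 - 20 = 15, d_8 = (715 - 15^2)/35 = 490/35 = 14, a_8 = floor((26 + 15)/14) = 2.
  m_9 = 14*2 - 15 = 13, d_9 = (715 - 13^2)/14 = 546/14 = 39, a_9 = floor((26 + 13)/39) = 1.
  m_10 = 39*1 - 13 = 26, d_10 = (715 - 26^2)/39 = 39/39 = 1, a_10 = floor((26 + 26)/1) = 52.
  m_11 = 1*52 - 26 = 26, d_11 = (715 - 26^2)/1 = 39/1 = 39: (m_11, d_11) = (m_1, d_1) = (26, 39), so from here the quotients repeat a_1, ..., a_10; the period length is 10.
Hence the expansion of sqrt(715) is a_0 = 26 followed by the repeating block 1, 2, 1, 5, 5, 5, 1, 2, 1, 52 (period 10).

[26; (1, 2, 1, 5, 5, 5, 1, 2, 1, 52)]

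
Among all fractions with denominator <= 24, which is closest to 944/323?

38/13

Expand x = 944/323 as a continued fraction with the Euclidean algorithm:
  944 = 2*323 + 298, so a_0 = 2.
  323 = 1*298 + 25, so a_1 = 1.
  298 = 11*25 + 23, so a_2 = 11.
  25 = 1*23 + 2, so a_3 = 1.
  23 = 11*2 + 1, so a_4 = 11.
  2 = 2*1 + 0, so a_5 = 2.
so x = [2; 1, 11, 1, 11, 2].
Convergents (p_i = a_i*p_{i-1} + p_{i-2}, q_i = a_i*q_{i-1} + q_{i-2} with p_{-2}=0, p_{-1}=1, q_{-2}=1, q_{-1}=0), until the denominator exceeds 24:
  i=0: a_0=2, p_0 = 2*1 + 0 = 2, q_0 = 2*0 + 1 = 1.
  i=1: a_1=1, p_1 = 1*2 + 1 = 3, q_1 = 1*1 + 0 = 1.
  i=2: a_2=11, p_2 = 11*3 + 2 = 35, q_2 = 11*1 + 1 = 12.
  i=3: a_3=1, p_3 = 1*35 + 3 = 38, q_3 = 1*12 + 1 = 13.
  i=4: a_4=11, p_4 = 11*38 + 35 = 453, q_4 = 11*13 + 12 = 155.
q_4 = 155 > 24, so the last convergent with denominator <= 24 is p_3/q_3 = 38/13.
The closest fraction with denominator <= 24 is either p_3/q_3 or the intermediate fraction (k*p_3 + p_2)/(k*q_3 + q_2) with the largest k >= 1 whose denominator stays <= 24; these approach x as k grows, and every other convergent or intermediate fraction in range is farther away.
Largest k: floor((24 - q_2)/q_3) = floor((24 - 12)/13) = 0.
Since k = 0, no intermediate fraction beyond p_3/q_3 has denominator <= 24, so the convergent 38/13 is the closest (its error is |944*13 - 38*323|/(323*13) = 2/4199).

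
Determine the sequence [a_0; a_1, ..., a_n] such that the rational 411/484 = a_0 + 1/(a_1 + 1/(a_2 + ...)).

[0; 1, 5, 1, 1, 1, 2, 2, 1, 2]

Run the Euclidean algorithm on 411 and 484; the successive quotients are the partial quotients a_0, a_1, ... (each step inverts the fractional part left over by the previous one):
  411 = 0*484 + 411, so a_0 = 0.
  484 = 1*411 + 73, so a_1 = 1.
  411 = 5*73 + 46, so a_2 = 5.
  73 = 1*46 + 27, so a_3 = 1.
  46 = 1*27 + 19, so a_4 = 1.
  27 = 1*19 + 8, so a_5 = 1.
  19 = 2*8 + 3, so a_6 = 2.
  8 = 2*3 + 2, so a_7 = 2.
  3 = 1*2 + 1, so a_8 = 1.
  2 = 2*1 + 0, so a_9 = 2.
The remainder reaches 0 after 10 divisions, so the expansion has 10 partial quotients, read off in order.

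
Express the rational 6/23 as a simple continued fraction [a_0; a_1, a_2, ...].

Run the Euclidean algorithm on 6 and 23; the successive quotients are the partial quotients a_0, a_1, ... (each step inverts the fractional part left over by the previous one):
  6 = 0*23 + 6, so a_0 = 0.
  23 = 3*6 + 5, so a_1 = 3.
  6 = 1*5 + 1, so a_2 = 1.
  5 = 5*1 + 0, so a_3 = 5.
The remainder reaches 0 after 4 divisions, so the expansion has 4 partial quotients, read off in order.

[0; 3, 1, 5]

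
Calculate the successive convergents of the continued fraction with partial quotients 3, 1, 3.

Using the convergent recurrence p_i = a_i*p_{i-1} + p_{i-2}, q_i = a_i*q_{i-1} + q_{i-2} with p_{-2}=0, p_{-1}=1, q_{-2}=1, q_{-1}=0:
  i=0: a_0=3, p_0 = 3*1 + 0 = 3, q_0 = 3*0 + 1 = 1.
  i=1: a_1=1, p_1 = 1*3 + 1 = 4, q_1 = 1*1 + 0 = 1.
  i=2: a_2=3, p_2 = 3*4 + 3 = 15, q_2 = 3*1 + 1 = 4.

3/1, 4/1, 15/4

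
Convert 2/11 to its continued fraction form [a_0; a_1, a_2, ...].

Run the Euclidean algorithm on 2 and 11; the successive quotients are the partial quotients a_0, a_1, ... (each step inverts the fractional part left over by the previous one):
  2 = 0*11 + 2, so a_0 = 0.
  11 = 5*2 + 1, so a_1 = 5.
  2 = 2*1 + 0, so a_2 = 2.
The remainder reaches 0 after 3 divisions, so the expansion has 3 partial quotients, read off in order.

[0; 5, 2]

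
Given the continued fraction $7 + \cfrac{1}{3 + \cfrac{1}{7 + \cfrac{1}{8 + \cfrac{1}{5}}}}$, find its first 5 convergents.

7/1, 22/3, 161/22, 1310/179, 6711/917

Using the convergent recurrence p_i = a_i*p_{i-1} + p_{i-2}, q_i = a_i*q_{i-1} + q_{i-2} with p_{-2}=0, p_{-1}=1, q_{-2}=1, q_{-1}=0:
  i=0: a_0=7, p_0 = 7*1 + 0 = 7, q_0 = 7*0 + 1 = 1.
  i=1: a_1=3, p_1 = 3*7 + 1 = 22, q_1 = 3*1 + 0 = 3.
  i=2: a_2=7, p_2 = 7*22 + 7 = 161, q_2 = 7*3 + 1 = 22.
  i=3: a_3=8, p_3 = 8*161 + 22 = 1310, q_3 = 8*22 + 3 = 179.
  i=4: a_4=5, p_4 = 5*1310 + 161 = 6711, q_4 = 5*179 + 22 = 917.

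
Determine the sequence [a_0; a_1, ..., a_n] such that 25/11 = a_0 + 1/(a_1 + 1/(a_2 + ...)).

[2; 3, 1, 2]

Run the Euclidean algorithm on 25 and 11; the successive quotients are the partial quotients a_0, a_1, ... (each step inverts the fractional part left over by the previous one):
  25 = 2*11 + 3, so a_0 = 2.
  11 = 3*3 + 2, so a_1 = 3.
  3 = 1*2 + 1, so a_2 = 1.
  2 = 2*1 + 0, so a_3 = 2.
The remainder reaches 0 after 4 divisions, so the expansion has 4 partial quotients, read off in order.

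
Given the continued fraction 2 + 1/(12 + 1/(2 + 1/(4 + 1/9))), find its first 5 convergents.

Using the convergent recurrence p_i = a_i*p_{i-1} + p_{i-2}, q_i = a_i*q_{i-1} + q_{i-2} with p_{-2}=0, p_{-1}=1, q_{-2}=1, q_{-1}=0:
  i=0: a_0=2, p_0 = 2*1 + 0 = 2, q_0 = 2*0 + 1 = 1.
  i=1: a_1=12, p_1 = 12*2 + 1 = 25, q_1 = 12*1 + 0 = 12.
  i=2: a_2=2, p_2 = 2*25 + 2 = 52, q_2 = 2*12 + 1 = 25.
  i=3: a_3=4, p_3 = 4*52 + 25 = 233, q_3 = 4*25 + 12 = 112.
  i=4: a_4=9, p_4 = 9*233 + 52 = 2149, q_4 = 9*112 + 25 = 1033.

2/1, 25/12, 52/25, 233/112, 2149/1033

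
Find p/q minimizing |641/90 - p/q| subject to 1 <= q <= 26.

178/25

Expand x = 641/90 as a continued fraction with the Euclidean algorithm:
  641 = 7*90 + 11, so a_0 = 7.
  90 = 8*11 + 2, so a_1 = 8.
  11 = 5*2 + 1, so a_2 = 5.
  2 = 2*1 + 0, so a_3 = 2.
so x = [7; 8, 5, 2].
Convergents (p_i = a_i*p_{i-1} + p_{i-2}, q_i = a_i*q_{i-1} + q_{i-2} with p_{-2}=0, p_{-1}=1, q_{-2}=1, q_{-1}=0), until the denominator exceeds 26:
  i=0: a_0=7, p_0 = 7*1 + 0 = 7, q_0 = 7*0 + 1 = 1.
  i=1: a_1=8, p_1 = 8*7 + 1 = 57, q_1 = 8*1 + 0 = 8.
  i=2: a_2=5, p_2 = 5*57 + 7 = 292, q_2 = 5*8 + 1 = 41.
q_2 = 41 > 26, so the last convergent with denominator <= 26 is p_1/q_1 = 57/8.
The closest fraction with denominator <= 26 is either p_1/q_1 or the intermediate fraction (k*p_1 + p_0)/(k*q_1 + q_0) with the largest k >= 1 whose denominator stays <= 26; these approach x as k grows, and every other convergent or intermediate fraction in range is farther away.
Largest k: floor((26 - q_0)/q_1) = floor((26 - 1)/8) = 3.
That gives (3*57 + 7)/(3*8 + 1) = 178/25.
Compare the errors: |x - 57/8| = |641*8 - 57*90|/(90*8) = 2/720, and |x - 178/25| = |641*25 - 178*90|/(90*25) = 5/2250.
Cross-multiplying, 5*720 = 3600 < 4500 = 2*2250, so 5/2250 is smaller: the intermediate fraction 178/25 is closer to x than 57/8.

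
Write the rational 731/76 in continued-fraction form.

Run the Euclidean algorithm on 731 and 76; the successive quotients are the partial quotients a_0, a_1, ... (each step inverts the fractional part left over by the previous one):
  731 = 9*76 + 47, so a_0 = 9.
  76 = 1*47 + 29, so a_1 = 1.
  47 = 1*29 + 18, so a_2 = 1.
  29 = 1*18 + 11, so a_3 = 1.
  18 = 1*11 + 7, so a_4 = 1.
  11 = 1*7 + 4, so a_5 = 1.
  7 = 1*4 + 3, so a_6 = 1.
  4 = 1*3 + 1, so a_7 = 1.
  3 = 3*1 + 0, so a_8 = 3.
The remainder reaches 0 after 9 divisions, so the expansion has 9 partial quotients, read off in order.

[9; 1, 1, 1, 1, 1, 1, 1, 3]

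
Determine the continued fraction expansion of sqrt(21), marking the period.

Write x_i = (sqrt(21) + m_i)/d_i with (m_0, d_0) = (0, 1). a_0 = floor(sqrt(21)) = 4, since 4^2 = 16 <= 21 < 25 = 5^2.
Iterate m_{i+1} = d_i*a_i - m_i, d_{i+1} = (21 - m_{i+1}^2)/d_i, a_{i+1} = floor((a_0 + m_{i+1})/d_{i+1}):
  m_1 = 1*4 - 0 = 4, d_1 = (21 - 4^2)/1 = 5/1 = 5, a_1 = floor((4 + 4)/5) = 1.
  m_2 = 5*1 - 4 = 1, d_2 = (21 - 1^2)/5 = 20/5 = 4, a_2 = floor((4 + 1)/4) = 1.
  m_3 = 4*1 - 1 = 3, d_3 = (21 - 3^2)/4 = 12/4 = 3, a_3 = floor((4 + 3)/3) = 2.
  m_4 = 3*2 - 3 = 3, d_4 = (21 - 3^2)/3 = 12/3 = 4, a_4 = floor((4 + 3)/4) = 1.
  m_5 = 4*1 - 3 = 1, d_5 = (21 - 1^2)/4 = 20/4 = 5, a_5 = floor((4 + 1)/5) = 1.
  m_6 = 5*1 - 1 = 4, d_6 = (21 - 4^2)/5 = 5/5 = 1, a_6 = floor((4 + 4)/1) = 8.
  m_7 = 1*8 - 4 = 4, d_7 = (21 - 4^2)/1 = 5/1 = 5: (m_7, d_7) = (m_1, d_1) = (4, 5), so from here the quotients repeat a_1, ..., a_6; the period length is 6.
Hence the expansion of sqrt(21) is a_0 = 4 followed by the repeating block 1, 1, 2, 1, 1, 8 (period 6).

[4; (1, 1, 2, 1, 1, 8)]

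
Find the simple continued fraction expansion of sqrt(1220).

Write x_i = (sqrt(1220) + m_i)/d_i with (m_0, d_0) = (0, 1). a_0 = floor(sqrt(1220)) = 34, since 34^2 = 1156 <= 1220 < 1225 = 35^2.
Iterate m_{i+1} = d_i*a_i - m_i, d_{i+1} = (1220 - m_{i+1}^2)/d_i, a_{i+1} = floor((a_0 + m_{i+1})/d_{i+1}):
  m_1 = 1*34 - 0 = 34, d_1 = (1220 - 34^2)/1 = 64/1 = 64, a_1 = floor((34 + 34)/64) = 1.
  m_2 = 64*1 - 34 = 30, d_2 = (1220 - 30^2)/64 = 320/64 = 5, a_2 = floor((34 + 30)/5) = 12.
  m_3 = 5*12 - 30 = 30, d_3 = (1220 - 30^2)/5 = 320/5 = 64, a_3 = floor((34 + 30)/64) = 1.
  m_4 = 64*1 - 30 = 34, d_4 = (1220 - 34^2)/64 = 64/64 = 1, a_4 = floor((34 + 34)/1) = 68.
  m_5 = 1*68 - 34 = 34, d_5 = (1220 - 34^2)/1 = 64/1 = 64: (m_5, d_5) = (m_1, d_1) = (34, 64), so from here the quotients repeat a_1, ..., a_4; the period length is 4.
Hence the expansion of sqrt(1220) is a_0 = 34 followed by the repeating block 1, 12, 1, 68 (period 4).

[34; (1, 12, 1, 68)]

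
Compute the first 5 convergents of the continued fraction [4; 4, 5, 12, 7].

Using the convergent recurrence p_i = a_i*p_{i-1} + p_{i-2}, q_i = a_i*q_{i-1} + q_{i-2} with p_{-2}=0, p_{-1}=1, q_{-2}=1, q_{-1}=0:
  i=0: a_0=4, p_0 = 4*1 + 0 = 4, q_0 = 4*0 + 1 = 1.
  i=1: a_1=4, p_1 = 4*4 + 1 = 17, q_1 = 4*1 + 0 = 4.
  i=2: a_2=5, p_2 = 5*17 + 4 = 89, q_2 = 5*4 + 1 = 21.
  i=3: a_3=12, p_3 = 12*89 + 17 = 1085, q_3 = 12*21 + 4 = 256.
  i=4: a_4=7, p_4 = 7*1085 + 89 = 7684, q_4 = 7*256 + 21 = 1813.

4/1, 17/4, 89/21, 1085/256, 7684/1813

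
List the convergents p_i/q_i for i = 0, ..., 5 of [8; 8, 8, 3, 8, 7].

Using the convergent recurrence p_i = a_i*p_{i-1} + p_{i-2}, q_i = a_i*q_{i-1} + q_{i-2} with p_{-2}=0, p_{-1}=1, q_{-2}=1, q_{-1}=0:
  i=0: a_0=8, p_0 = 8*1 + 0 = 8, q_0 = 8*0 + 1 = 1.
  i=1: a_1=8, p_1 = 8*8 + 1 = 65, q_1 = 8*1 + 0 = 8.
  i=2: a_2=8, p_2 = 8*65 + 8 = 528, q_2 = 8*8 + 1 = 65.
  i=3: a_3=3, p_3 = 3*528 + 65 = 1649, q_3 = 3*65 + 8 = 203.
  i=4: a_4=8, p_4 = 8*1649 + 528 = 13720, q_4 = 8*203 + 65 = 1689.
  i=5: a_5=7, p_5 = 7*13720 + 1649 = 97689, q_5 = 7*1689 + 203 = 12026.

8/1, 65/8, 528/65, 1649/203, 13720/1689, 97689/12026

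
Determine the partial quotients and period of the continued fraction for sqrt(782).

Write x_i = (sqrt(782) + m_i)/d_i with (m_0, d_0) = (0, 1). a_0 = floor(sqrt(782)) = 27, since 27^2 = 729 <= 782 < 784 = 28^2.
Iterate m_{i+1} = d_i*a_i - m_i, d_{i+1} = (782 - m_{i+1}^2)/d_i, a_{i+1} = floor((a_0 + m_{i+1})/d_{i+1}):
  m_1 = 1*27 - 0 = 27, d_1 = (782 - 27^2)/1 = 53/1 = 53, a_1 = floor((27 + 27)/53) = 1.
  m_2 = 53*1 - 27 = 26, d_2 = (782 - 26^2)/53 = 106/53 = 2, a_2 = floor((27 + 26)/2) = 26.
  m_3 = 2*26 - 26 = 26, d_3 = (782 - 26^2)/2 = 106/2 = 53, a_3 = floor((27 + 26)/53) = 1.
  m_4 = 53*1 - 26 = 27, d_4 = (782 - 27^2)/53 = 53/53 = 1, a_4 = floor((27 + 27)/1) = 54.
  m_5 = 1*54 - 27 = 27, d_5 = (782 - 27^2)/1 = 53/1 = 53: (m_5, d_5) = (m_1, d_1) = (27, 53), so from here the quotients repeat a_1, ..., a_4; the period length is 4.
Hence the expansion of sqrt(782) is a_0 = 27 followed by the repeating block 1, 26, 1, 54 (period 4).

[27; (1, 26, 1, 54)]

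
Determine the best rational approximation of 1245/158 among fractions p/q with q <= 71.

197/25

Expand x = 1245/158 as a continued fraction with the Euclidean algorithm:
  1245 = 7*158 + 139, so a_0 = 7.
  158 = 1*139 + 19, so a_1 = 1.
  139 = 7*19 + 6, so a_2 = 7.
  19 = 3*6 + 1, so a_3 = 3.
  6 = 6*1 + 0, so a_4 = 6.
so x = [7; 1, 7, 3, 6].
Convergents (p_i = a_i*p_{i-1} + p_{i-2}, q_i = a_i*q_{i-1} + q_{i-2} with p_{-2}=0, p_{-1}=1, q_{-2}=1, q_{-1}=0), until the denominator exceeds 71:
  i=0: a_0=7, p_0 = 7*1 + 0 = 7, q_0 = 7*0 + 1 = 1.
  i=1: a_1=1, p_1 = 1*7 + 1 = 8, q_1 = 1*1 + 0 = 1.
  i=2: a_2=7, p_2 = 7*8 + 7 = 63, q_2 = 7*1 + 1 = 8.
  i=3: a_3=3, p_3 = 3*63 + 8 = 197, q_3 = 3*8 + 1 = 25.
  i=4: a_4=6, p_4 = 6*197 + 63 = 1245, q_4 = 6*25 + 8 = 158.
q_4 = 158 > 71, so the last convergent with denominator <= 71 is p_3/q_3 = 197/25.
The closest fraction with denominator <= 71 is either p_3/q_3 or the intermediate fraction (k*p_3 + p_2)/(k*q_3 + q_2) with the largest k >= 1 whose denominator stays <= 71; these approach x as k grows, and every other convergent or intermediate fraction in range is farther away.
Largest k: floor((71 - q_2)/q_3) = floor((71 - 8)/25) = 2.
That gives (2*197 + 63)/(2*25 + 8) = 457/58.
Compare the errors: |x - 197/25| = |1245*25 - 197*158|/(158*25) = 1/3950, and |x - 457/58| = |1245*58 - 457*158|/(158*58) = 4/9164.
Cross-multiplying, 1*9164 = 9164 < 15800 = 4*3950, so 1/3950 is smaller: the convergent 197/25 is closer to x than 457/58.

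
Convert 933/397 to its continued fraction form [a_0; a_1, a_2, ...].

Run the Euclidean algorithm on 933 and 397; the successive quotients are the partial quotients a_0, a_1, ... (each step inverts the fractional part left over by the previous one):
  933 = 2*397 + 139, so a_0 = 2.
  397 = 2*139 + 119, so a_1 = 2.
  139 = 1*119 + 20, so a_2 = 1.
  119 = 5*20 + 19, so a_3 = 5.
  20 = 1*19 + 1, so a_4 = 1.
  19 = 19*1 + 0, so a_5 = 19.
The remainder reaches 0 after 6 divisions, so the expansion has 6 partial quotients, read off in order.

[2; 2, 1, 5, 1, 19]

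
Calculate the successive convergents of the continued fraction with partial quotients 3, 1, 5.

3/1, 4/1, 23/6

Using the convergent recurrence p_i = a_i*p_{i-1} + p_{i-2}, q_i = a_i*q_{i-1} + q_{i-2} with p_{-2}=0, p_{-1}=1, q_{-2}=1, q_{-1}=0:
  i=0: a_0=3, p_0 = 3*1 + 0 = 3, q_0 = 3*0 + 1 = 1.
  i=1: a_1=1, p_1 = 1*3 + 1 = 4, q_1 = 1*1 + 0 = 1.
  i=2: a_2=5, p_2 = 5*4 + 3 = 23, q_2 = 5*1 + 1 = 6.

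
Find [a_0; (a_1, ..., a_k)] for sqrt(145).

[12; (24)]

Write x_i = (sqrt(145) + m_i)/d_i with (m_0, d_0) = (0, 1). a_0 = floor(sqrt(145)) = 12, since 12^2 = 144 <= 145 < 169 = 13^2.
Iterate m_{i+1} = d_i*a_i - m_i, d_{i+1} = (145 - m_{i+1}^2)/d_i, a_{i+1} = floor((a_0 + m_{i+1})/d_{i+1}):
  m_1 = 1*12 - 0 = 12, d_1 = (145 - 12^2)/1 = 1/1 = 1, a_1 = floor((12 + 12)/1) = 24.
  m_2 = 1*24 - 12 = 12, d_2 = (145 - 12^2)/1 = 1/1 = 1: (m_2, d_2) = (m_1, d_1) = (12, 1), so from here the quotient a_1 repeats; the period length is 1.
Hence the expansion of sqrt(145) is a_0 = 12 followed by the repeating block 24 (period 1).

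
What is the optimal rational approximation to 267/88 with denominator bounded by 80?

Expand x = 267/88 as a continued fraction with the Euclidean algorithm:
  267 = 3*88 + 3, so a_0 = 3.
  88 = 29*3 + 1, so a_1 = 29.
  3 = 3*1 + 0, so a_2 = 3.
so x = [3; 29, 3].
Convergents (p_i = a_i*p_{i-1} + p_{i-2}, q_i = a_i*q_{i-1} + q_{i-2} with p_{-2}=0, p_{-1}=1, q_{-2}=1, q_{-1}=0), until the denominator exceeds 80:
  i=0: a_0=3, p_0 = 3*1 + 0 = 3, q_0 = 3*0 + 1 = 1.
  i=1: a_1=29, p_1 = 29*3 + 1 = 88, q_1 = 29*1 + 0 = 29.
  i=2: a_2=3, p_2 = 3*88 + 3 = 267, q_2 = 3*29 + 1 = 88.
q_2 = 88 > 80, so the last convergent with denominator <= 80 is p_1/q_1 = 88/29.
The closest fraction with denominator <= 80 is either p_1/q_1 or the intermediate fraction (k*p_1 + p_0)/(k*q_1 + q_0) with the largest k >= 1 whose denominator stays <= 80; these approach x as k grows, and every other convergent or intermediate fraction in range is farther away.
Largest k: floor((80 - q_0)/q_1) = floor((80 - 1)/29) = 2.
That gives (2*88 + 3)/(2*29 + 1) = 179/59.
Compare the errors: |x - 88/29| = |267*29 - 88*88|/(88*29) = 1/2552, and |x - 179/59| = |267*59 - 179*88|/(88*59) = 1/5192.
Cross-multiplying, 1*2552 = 2552 < 5192 = 1*5192, so 1/5192 is smaller: the intermediate fraction 179/59 is closer to x than 88/29.

179/59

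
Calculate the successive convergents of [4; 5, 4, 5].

Using the convergent recurrence p_i = a_i*p_{i-1} + p_{i-2}, q_i = a_i*q_{i-1} + q_{i-2} with p_{-2}=0, p_{-1}=1, q_{-2}=1, q_{-1}=0:
  i=0: a_0=4, p_0 = 4*1 + 0 = 4, q_0 = 4*0 + 1 = 1.
  i=1: a_1=5, p_1 = 5*4 + 1 = 21, q_1 = 5*1 + 0 = 5.
  i=2: a_2=4, p_2 = 4*21 + 4 = 88, q_2 = 4*5 + 1 = 21.
  i=3: a_3=5, p_3 = 5*88 + 21 = 461, q_3 = 5*21 + 5 = 110.

4/1, 21/5, 88/21, 461/110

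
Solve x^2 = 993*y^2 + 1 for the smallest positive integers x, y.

First expand sqrt(993) as a continued fraction. With x_i = (sqrt(993) + m_i)/d_i and (m_0, d_0) = (0, 1): a_0 = floor(sqrt(993)) = 31, since 31^2 = 961 <= 993 < 1024 = 32^2.
Iterate m_{i+1} = d_i*a_i - m_i, d_{i+1} = (993 - m_{i+1}^2)/d_i, a_{i+1} = floor((a_0 + m_{i+1})/d_{i+1}):
  m_1 = 1*31 - 0 = 31, d_1 = (993 - 31^2)/1 = 32/1 = 32, a_1 = floor((31 + 31)/32) = 1.
  m_2 = 32*1 - 31 = 1, d_2 = (993 - 1^2)/32 = 992/32 = 31, a_2 = floor((31 + 1)/31) = 1.
  m_3 = 31*1 - 1 = 30, d_3 = (993 - 30^2)/31 = 93/31 = 3, a_3 = floor((31 + 30)/3) = 20.
  m_4 = 3*20 - 30 = 30, d_4 = (993 - 30^2)/3 = 93/3 = 31, a_4 = floor((31 + 30)/31) = 1.
  m_5 = 31*1 - 30 = 1, d_5 = (993 - 1^2)/31 = 992/31 = 32, a_5 = floor((31 + 1)/32) = 1.
  m_6 = 32*1 - 1 = 31, d_6 = (993 - 31^2)/32 = 32/32 = 1, a_6 = floor((31 + 31)/1) = 62.
  m_7 = 1*62 - 31 = 31, d_7 = (993 - 31^2)/1 = 32/1 = 32: (m_7, d_7) = (m_1, d_1) = (31, 32), so from here the quotients repeat a_1, ..., a_6; the period length is 6.
So sqrt(993) = [31; (1, 1, 20, 1, 1, 62)] with period length k = 6.
k is even, so the fundamental solution of x^2 - 993y^2 = 1 is (p_{k-1}, q_{k-1}) = (p_5, q_5); compute convergents through index 5.
Convergents (p_i = a_i*p_{i-1} + p_{i-2}, q_i = a_i*q_{i-1} + q_{i-2} with p_{-2}=0, p_{-1}=1, q_{-2}=1, q_{-1}=0):
  i=0: a_0=31, p_0 = 31*1 + 0 = 31, q_0 = 31*0 + 1 = 1.
  i=1: a_1=1, p_1 = 1*31 + 1 = 32, q_1 = 1*1 + 0 = 1.
  i=2: a_2=1, p_2 = 1*32 + 31 = 63, q_2 = 1*1 + 1 = 2.
  i=3: a_3=20, p_3 = 20*63 + 32 = 1292, q_3 = 20*2 + 1 = 41.
  i=4: a_4=1, p_4 = 1*1292 + 63 = 1355, q_4 = 1*41 + 2 = 43.
  i=5: a_5=1, p_5 = 1*1355 + 1292 = 2647, q_5 = 1*43 + 41 = 84.
Check: 2647^2 - 993*84^2 = 7006609 - 7006608 = 1, so (x, y) = (2647, 84) solves the equation, and by the theorem it is the least positive solution.

(x, y) = (2647, 84)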